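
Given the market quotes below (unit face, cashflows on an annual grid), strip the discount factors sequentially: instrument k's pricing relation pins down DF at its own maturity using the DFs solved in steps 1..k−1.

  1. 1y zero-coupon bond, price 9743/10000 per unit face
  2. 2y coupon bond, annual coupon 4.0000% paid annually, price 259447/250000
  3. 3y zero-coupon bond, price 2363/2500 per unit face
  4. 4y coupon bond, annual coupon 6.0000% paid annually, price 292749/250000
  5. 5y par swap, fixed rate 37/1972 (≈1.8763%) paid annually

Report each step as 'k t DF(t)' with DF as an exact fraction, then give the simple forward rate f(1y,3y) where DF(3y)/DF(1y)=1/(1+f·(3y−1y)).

1 1 9743/10000
2 2 2401/2500
3 3 2363/2500
4 4 9417/10000
5 5 1139/1250
f(1y,3y) = ((9743/10000)/(2363/2500) − 1)/(2) = 291/18904 ≈ 1.5394%

step 1 [1y] zero: DF = P = 9743/10000 ≈ 0.974300
step 2 [2y] bond c/1=1/25: DF=(259447/250000 − 1/25·(0.974300))/(1+1/25) = 2401/2500 ≈ 0.960400
step 3 [3y] zero: DF = P = 2363/2500 ≈ 0.945200
step 4 [4y] bond c/1=3/50: DF=(292749/250000 − 3/50·(0.974300+0.960400+0.945200))/(1+3/50) = 9417/10000 ≈ 0.941700
step 5 [5y] swap r/1=37/1972: DF=(1 − 37/1972·(0.974300+0.960400+0.945200+0.941700))/(1+37/1972) = 1139/1250 ≈ 0.911200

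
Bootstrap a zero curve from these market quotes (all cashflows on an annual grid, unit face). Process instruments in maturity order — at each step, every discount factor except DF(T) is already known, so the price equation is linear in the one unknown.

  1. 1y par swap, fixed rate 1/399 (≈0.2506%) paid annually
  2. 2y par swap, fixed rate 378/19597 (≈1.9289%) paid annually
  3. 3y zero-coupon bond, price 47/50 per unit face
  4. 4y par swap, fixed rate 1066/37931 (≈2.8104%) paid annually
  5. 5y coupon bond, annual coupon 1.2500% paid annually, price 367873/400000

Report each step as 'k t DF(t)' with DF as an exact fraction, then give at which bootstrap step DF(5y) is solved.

1 1 399/400
2 2 4811/5000
3 3 47/50
4 4 4467/5000
5 5 1723/2000
DF(5y) is solved at step 5

step 1 [1y] swap r/1=1/399: DF=(1 − 1/399·(0))/(1+1/399) = 399/400 ≈ 0.997500
step 2 [2y] swap r/1=378/19597: DF=(1 − 378/19597·(0.997500))/(1+378/19597) = 4811/5000 ≈ 0.962200
step 3 [3y] zero: DF = P = 47/50 ≈ 0.940000
step 4 [4y] swap r/1=1066/37931: DF=(1 − 1066/37931·(0.997500+0.962200+0.940000))/(1+1066/37931) = 4467/5000 ≈ 0.893400
step 5 [5y] bond c/1=1/80: DF=(367873/400000 − 1/80·(0.997500+0.962200+0.940000+0.893400))/(1+1/80) = 1723/2000 ≈ 0.861500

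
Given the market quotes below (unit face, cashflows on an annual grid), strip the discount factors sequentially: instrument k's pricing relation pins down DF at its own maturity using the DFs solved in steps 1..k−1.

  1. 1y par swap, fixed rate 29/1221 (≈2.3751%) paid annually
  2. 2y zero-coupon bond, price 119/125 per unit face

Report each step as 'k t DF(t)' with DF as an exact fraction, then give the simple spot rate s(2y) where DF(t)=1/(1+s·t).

step 1 [1y] swap r/1=29/1221: DF=(1 − 29/1221·(0))/(1+29/1221) = 1221/1250 ≈ 0.976800
step 2 [2y] zero: DF = P = 119/125 ≈ 0.952000

1 1 1221/1250
2 2 119/125
s(2y) = (1/(119/125) − 1)/(2) = 3/119 ≈ 2.5210%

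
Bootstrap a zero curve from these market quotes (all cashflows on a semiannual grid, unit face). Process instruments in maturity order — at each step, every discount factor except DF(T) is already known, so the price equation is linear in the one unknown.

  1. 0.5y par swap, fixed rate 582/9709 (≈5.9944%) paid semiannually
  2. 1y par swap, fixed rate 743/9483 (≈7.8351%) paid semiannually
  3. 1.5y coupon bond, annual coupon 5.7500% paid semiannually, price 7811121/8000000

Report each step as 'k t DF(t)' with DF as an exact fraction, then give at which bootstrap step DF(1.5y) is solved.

1 1/2 9709/10000
2 1 9257/10000
3 3/2 8961/10000
DF(1.5y) is solved at step 3

step 1 [0.5y] swap r/2=291/9709: DF=(1 − 291/9709·(0))/(1+291/9709) = 9709/10000 ≈ 0.970900
step 2 [1y] swap r/2=743/18966: DF=(1 − 743/18966·(0.970900))/(1+743/18966) = 9257/10000 ≈ 0.925700
step 3 [1.5y] bond c/2=23/800: DF=(7811121/8000000 − 23/800·(0.970900+0.925700))/(1+23/800) = 8961/10000 ≈ 0.896100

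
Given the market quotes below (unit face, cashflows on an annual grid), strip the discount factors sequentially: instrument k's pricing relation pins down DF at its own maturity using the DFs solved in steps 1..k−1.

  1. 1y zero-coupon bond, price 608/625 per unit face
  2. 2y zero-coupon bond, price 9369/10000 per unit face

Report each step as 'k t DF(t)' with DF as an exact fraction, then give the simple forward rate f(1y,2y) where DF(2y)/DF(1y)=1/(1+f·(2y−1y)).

step 1 [1y] zero: DF = P = 608/625 ≈ 0.972800
step 2 [2y] zero: DF = P = 9369/10000 ≈ 0.936900

1 1 608/625
2 2 9369/10000
f(1y,2y) = ((608/625)/(9369/10000) − 1)/(1) = 359/9369 ≈ 3.8318%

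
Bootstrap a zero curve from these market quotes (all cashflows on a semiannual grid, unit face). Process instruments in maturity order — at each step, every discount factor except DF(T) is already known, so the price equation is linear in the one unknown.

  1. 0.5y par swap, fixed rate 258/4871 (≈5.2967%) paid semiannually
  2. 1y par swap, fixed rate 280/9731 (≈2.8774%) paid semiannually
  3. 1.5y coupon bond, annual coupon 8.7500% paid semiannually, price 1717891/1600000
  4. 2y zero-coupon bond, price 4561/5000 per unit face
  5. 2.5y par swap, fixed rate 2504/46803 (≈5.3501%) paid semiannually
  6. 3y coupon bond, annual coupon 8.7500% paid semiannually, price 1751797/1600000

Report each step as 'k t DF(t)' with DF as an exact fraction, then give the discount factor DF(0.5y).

step 1 [0.5y] swap r/2=129/4871: DF=(1 − 129/4871·(0))/(1+129/4871) = 4871/5000 ≈ 0.974200
step 2 [1y] swap r/2=140/9731: DF=(1 − 140/9731·(0.974200))/(1+140/9731) = 243/250 ≈ 0.972000
step 3 [1.5y] bond c/2=7/160: DF=(1717891/1600000 − 7/160·(0.974200+0.972000))/(1+7/160) = 9471/10000 ≈ 0.947100
step 4 [2y] zero: DF = P = 4561/5000 ≈ 0.912200
step 5 [2.5y] swap r/2=1252/46803: DF=(1 − 1252/46803·(0.974200+0.972000+0.947100+0.912200))/(1+1252/46803) = 2187/2500 ≈ 0.874800
step 6 [3y] bond c/2=7/160: DF=(1751797/1600000 − 7/160·(0.974200+0.972000+0.947100+0.912200+0.874800))/(1+7/160) = 533/625 ≈ 0.852800

1 1/2 4871/5000
2 1 243/250
3 3/2 9471/10000
4 2 4561/5000
5 5/2 2187/2500
6 3 533/625
DF(0.5y) = 4871/5000 ≈ 0.974200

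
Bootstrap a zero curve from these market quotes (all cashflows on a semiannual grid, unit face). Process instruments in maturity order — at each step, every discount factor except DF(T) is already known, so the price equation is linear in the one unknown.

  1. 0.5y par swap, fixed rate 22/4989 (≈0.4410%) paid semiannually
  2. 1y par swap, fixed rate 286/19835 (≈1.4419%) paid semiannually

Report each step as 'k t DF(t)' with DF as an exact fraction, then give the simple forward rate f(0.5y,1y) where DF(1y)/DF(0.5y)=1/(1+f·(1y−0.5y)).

step 1 [0.5y] swap r/2=11/4989: DF=(1 − 11/4989·(0))/(1+11/4989) = 4989/5000 ≈ 0.997800
step 2 [1y] swap r/2=143/19835: DF=(1 − 143/19835·(0.997800))/(1+143/19835) = 9857/10000 ≈ 0.985700

1 1/2 4989/5000
2 1 9857/10000
f(0.5y,1y) = ((4989/5000)/(9857/10000) − 1)/(1/2) = 242/9857 ≈ 2.4551%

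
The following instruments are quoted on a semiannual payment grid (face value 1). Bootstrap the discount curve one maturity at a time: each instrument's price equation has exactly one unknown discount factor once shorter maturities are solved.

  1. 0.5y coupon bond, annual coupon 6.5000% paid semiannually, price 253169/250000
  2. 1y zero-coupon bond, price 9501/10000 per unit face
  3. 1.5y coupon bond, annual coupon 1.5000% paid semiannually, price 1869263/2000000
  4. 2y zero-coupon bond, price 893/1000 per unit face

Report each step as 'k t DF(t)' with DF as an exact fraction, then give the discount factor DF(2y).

1 1/2 613/625
2 1 9501/10000
3 3/2 9133/10000
4 2 893/1000
DF(2y) = 893/1000 ≈ 0.893000

step 1 [0.5y] bond c/2=13/400: DF=(253169/250000 − 13/400·(0))/(1+13/400) = 613/625 ≈ 0.980800
step 2 [1y] zero: DF = P = 9501/10000 ≈ 0.950100
step 3 [1.5y] bond c/2=3/400: DF=(1869263/2000000 − 3/400·(0.980800+0.950100))/(1+3/400) = 9133/10000 ≈ 0.913300
step 4 [2y] zero: DF = P = 893/1000 ≈ 0.893000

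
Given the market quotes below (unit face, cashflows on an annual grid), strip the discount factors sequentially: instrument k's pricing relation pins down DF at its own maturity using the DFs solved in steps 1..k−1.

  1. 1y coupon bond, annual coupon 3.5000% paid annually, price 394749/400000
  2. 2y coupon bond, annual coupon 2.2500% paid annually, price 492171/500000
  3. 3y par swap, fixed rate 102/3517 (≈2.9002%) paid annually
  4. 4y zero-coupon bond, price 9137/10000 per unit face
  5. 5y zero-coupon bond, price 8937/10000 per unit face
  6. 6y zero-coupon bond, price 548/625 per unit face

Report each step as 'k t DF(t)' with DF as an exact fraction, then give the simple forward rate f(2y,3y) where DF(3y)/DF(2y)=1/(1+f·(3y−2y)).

step 1 [1y] bond c/1=7/200: DF=(394749/400000 − 7/200·(0))/(1+7/200) = 1907/2000 ≈ 0.953500
step 2 [2y] bond c/1=9/400: DF=(492171/500000 − 9/400·(0.953500))/(1+9/400) = 9417/10000 ≈ 0.941700
step 3 [3y] swap r/1=102/3517: DF=(1 − 102/3517·(0.953500+0.941700))/(1+102/3517) = 574/625 ≈ 0.918400
step 4 [4y] zero: DF = P = 9137/10000 ≈ 0.913700
step 5 [5y] zero: DF = P = 8937/10000 ≈ 0.893700
step 6 [6y] zero: DF = P = 548/625 ≈ 0.876800

1 1 1907/2000
2 2 9417/10000
3 3 574/625
4 4 9137/10000
5 5 8937/10000
6 6 548/625
f(2y,3y) = ((9417/10000)/(574/625) − 1)/(1) = 233/9184 ≈ 2.5370%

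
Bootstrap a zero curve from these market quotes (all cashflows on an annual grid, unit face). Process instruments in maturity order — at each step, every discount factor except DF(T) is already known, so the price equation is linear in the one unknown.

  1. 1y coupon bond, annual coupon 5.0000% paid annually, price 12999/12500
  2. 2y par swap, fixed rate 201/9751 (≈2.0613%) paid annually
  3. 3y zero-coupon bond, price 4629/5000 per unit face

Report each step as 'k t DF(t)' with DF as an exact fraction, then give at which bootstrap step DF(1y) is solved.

1 1 619/625
2 2 4799/5000
3 3 4629/5000
DF(1y) is solved at step 1

step 1 [1y] bond c/1=1/20: DF=(12999/12500 − 1/20·(0))/(1+1/20) = 619/625 ≈ 0.990400
step 2 [2y] swap r/1=201/9751: DF=(1 − 201/9751·(0.990400))/(1+201/9751) = 4799/5000 ≈ 0.959800
step 3 [3y] zero: DF = P = 4629/5000 ≈ 0.925800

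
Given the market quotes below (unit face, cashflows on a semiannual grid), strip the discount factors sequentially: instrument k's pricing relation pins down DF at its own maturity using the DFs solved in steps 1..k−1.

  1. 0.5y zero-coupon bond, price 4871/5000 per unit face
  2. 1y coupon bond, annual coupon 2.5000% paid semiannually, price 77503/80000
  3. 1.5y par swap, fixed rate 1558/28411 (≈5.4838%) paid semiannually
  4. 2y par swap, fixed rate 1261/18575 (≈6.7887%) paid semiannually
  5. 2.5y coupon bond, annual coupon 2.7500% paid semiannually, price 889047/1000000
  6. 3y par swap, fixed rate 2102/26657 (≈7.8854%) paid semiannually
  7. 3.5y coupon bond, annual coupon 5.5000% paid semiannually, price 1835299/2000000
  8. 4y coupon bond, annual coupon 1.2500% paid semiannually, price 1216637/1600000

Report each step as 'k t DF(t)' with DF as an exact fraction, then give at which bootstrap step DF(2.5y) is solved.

1 1/2 4871/5000
2 1 1181/1250
3 3/2 9221/10000
4 2 8739/10000
5 5/2 4133/5000
6 3 3949/5000
7 7/2 469/625
8 4 7179/10000
DF(2.5y) is solved at step 5

step 1 [0.5y] zero: DF = P = 4871/5000 ≈ 0.974200
step 2 [1y] bond c/2=1/80: DF=(77503/80000 − 1/80·(0.974200))/(1+1/80) = 1181/1250 ≈ 0.944800
step 3 [1.5y] swap r/2=779/28411: DF=(1 − 779/28411·(0.974200+0.944800))/(1+779/28411) = 9221/10000 ≈ 0.922100
step 4 [2y] swap r/2=1261/37150: DF=(1 − 1261/37150·(0.974200+0.944800+0.922100))/(1+1261/37150) = 8739/10000 ≈ 0.873900
step 5 [2.5y] bond c/2=11/800: DF=(889047/1000000 − 11/800·(0.974200+0.944800+0.922100+0.873900))/(1+11/800) = 4133/5000 ≈ 0.826600
step 6 [3y] swap r/2=1051/26657: DF=(1 − 1051/26657·(0.974200+0.944800+0.922100+0.873900+0.826600))/(1+1051/26657) = 3949/5000 ≈ 0.789800
step 7 [3.5y] bond c/2=11/400: DF=(1835299/2000000 − 11/400·(0.974200+0.944800+0.922100+0.873900+0.826600+0.789800))/(1+11/400) = 469/625 ≈ 0.750400
step 8 [4y] bond c/2=1/160: DF=(1216637/1600000 − 1/160·(0.974200+0.944800+0.922100+0.873900+0.826600+0.789800+0.750400))/(1+1/160) = 7179/10000 ≈ 0.717900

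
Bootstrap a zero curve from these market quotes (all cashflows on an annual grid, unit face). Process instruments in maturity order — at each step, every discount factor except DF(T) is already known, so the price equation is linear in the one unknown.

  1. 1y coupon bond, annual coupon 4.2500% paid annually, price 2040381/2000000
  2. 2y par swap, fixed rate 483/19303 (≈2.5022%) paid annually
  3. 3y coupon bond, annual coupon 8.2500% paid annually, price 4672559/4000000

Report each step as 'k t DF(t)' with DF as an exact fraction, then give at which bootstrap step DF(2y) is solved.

step 1 [1y] bond c/1=17/400: DF=(2040381/2000000 − 17/400·(0))/(1+17/400) = 4893/5000 ≈ 0.978600
step 2 [2y] swap r/1=483/19303: DF=(1 − 483/19303·(0.978600))/(1+483/19303) = 9517/10000 ≈ 0.951700
step 3 [3y] bond c/1=33/400: DF=(4672559/4000000 − 33/400·(0.978600+0.951700))/(1+33/400) = 233/250 ≈ 0.932000

1 1 4893/5000
2 2 9517/10000
3 3 233/250
DF(2y) is solved at step 2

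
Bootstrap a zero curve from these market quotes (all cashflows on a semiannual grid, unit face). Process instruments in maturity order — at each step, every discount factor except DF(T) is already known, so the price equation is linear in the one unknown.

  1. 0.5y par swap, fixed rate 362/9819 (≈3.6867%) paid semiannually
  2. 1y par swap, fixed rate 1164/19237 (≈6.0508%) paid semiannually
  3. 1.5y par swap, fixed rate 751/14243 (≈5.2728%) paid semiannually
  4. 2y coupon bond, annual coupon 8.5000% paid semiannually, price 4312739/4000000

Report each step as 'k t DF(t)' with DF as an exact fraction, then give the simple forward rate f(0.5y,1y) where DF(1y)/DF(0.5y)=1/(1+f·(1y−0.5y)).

1 1/2 9819/10000
2 1 4709/5000
3 3/2 9249/10000
4 2 9181/10000
f(0.5y,1y) = ((9819/10000)/(4709/5000) − 1)/(1/2) = 401/4709 ≈ 8.5156%

step 1 [0.5y] swap r/2=181/9819: DF=(1 − 181/9819·(0))/(1+181/9819) = 9819/10000 ≈ 0.981900
step 2 [1y] swap r/2=582/19237: DF=(1 − 582/19237·(0.981900))/(1+582/19237) = 4709/5000 ≈ 0.941800
step 3 [1.5y] swap r/2=751/28486: DF=(1 − 751/28486·(0.981900+0.941800))/(1+751/28486) = 9249/10000 ≈ 0.924900
step 4 [2y] bond c/2=17/400: DF=(4312739/4000000 − 17/400·(0.981900+0.941800+0.924900))/(1+17/400) = 9181/10000 ≈ 0.918100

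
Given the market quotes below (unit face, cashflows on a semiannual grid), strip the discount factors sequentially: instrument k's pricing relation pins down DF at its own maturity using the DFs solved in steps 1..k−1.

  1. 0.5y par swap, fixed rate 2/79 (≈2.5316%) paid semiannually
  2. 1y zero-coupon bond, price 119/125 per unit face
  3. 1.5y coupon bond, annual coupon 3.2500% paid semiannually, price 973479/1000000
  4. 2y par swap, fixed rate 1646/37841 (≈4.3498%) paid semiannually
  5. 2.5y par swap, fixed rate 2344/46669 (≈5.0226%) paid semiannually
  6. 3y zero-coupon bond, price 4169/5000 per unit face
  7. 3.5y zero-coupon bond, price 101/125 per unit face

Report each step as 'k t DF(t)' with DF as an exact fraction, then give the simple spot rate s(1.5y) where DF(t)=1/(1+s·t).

step 1 [0.5y] swap r/2=1/79: DF=(1 − 1/79·(0))/(1+1/79) = 79/80 ≈ 0.987500
step 2 [1y] zero: DF = P = 119/125 ≈ 0.952000
step 3 [1.5y] bond c/2=13/800: DF=(973479/1000000 − 13/800·(0.987500+0.952000))/(1+13/800) = 9269/10000 ≈ 0.926900
step 4 [2y] swap r/2=823/37841: DF=(1 − 823/37841·(0.987500+0.952000+0.926900))/(1+823/37841) = 9177/10000 ≈ 0.917700
step 5 [2.5y] swap r/2=1172/46669: DF=(1 − 1172/46669·(0.987500+0.952000+0.926900+0.917700))/(1+1172/46669) = 2207/2500 ≈ 0.882800
step 6 [3y] zero: DF = P = 4169/5000 ≈ 0.833800
step 7 [3.5y] zero: DF = P = 101/125 ≈ 0.808000

1 1/2 79/80
2 1 119/125
3 3/2 9269/10000
4 2 9177/10000
5 5/2 2207/2500
6 3 4169/5000
7 7/2 101/125
s(1.5y) = (1/(9269/10000) − 1)/(3/2) = 1462/27807 ≈ 5.2577%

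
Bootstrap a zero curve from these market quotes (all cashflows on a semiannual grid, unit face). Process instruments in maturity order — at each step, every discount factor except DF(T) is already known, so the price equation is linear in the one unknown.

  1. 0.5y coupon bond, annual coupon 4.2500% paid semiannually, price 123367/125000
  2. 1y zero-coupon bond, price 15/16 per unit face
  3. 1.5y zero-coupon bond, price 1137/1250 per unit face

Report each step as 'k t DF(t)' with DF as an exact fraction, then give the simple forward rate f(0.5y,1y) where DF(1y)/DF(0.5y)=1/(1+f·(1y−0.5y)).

step 1 [0.5y] bond c/2=17/800: DF=(123367/125000 − 17/800·(0))/(1+17/800) = 604/625 ≈ 0.966400
step 2 [1y] zero: DF = P = 15/16 ≈ 0.937500
step 3 [1.5y] zero: DF = P = 1137/1250 ≈ 0.909600

1 1/2 604/625
2 1 15/16
3 3/2 1137/1250
f(0.5y,1y) = ((604/625)/(15/16) − 1)/(1/2) = 578/9375 ≈ 6.1653%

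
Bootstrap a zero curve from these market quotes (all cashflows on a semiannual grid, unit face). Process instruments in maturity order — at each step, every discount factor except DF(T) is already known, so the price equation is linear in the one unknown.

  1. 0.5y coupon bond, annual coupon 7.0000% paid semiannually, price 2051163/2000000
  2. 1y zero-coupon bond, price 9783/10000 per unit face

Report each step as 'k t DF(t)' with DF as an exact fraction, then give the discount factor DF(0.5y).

step 1 [0.5y] bond c/2=7/200: DF=(2051163/2000000 − 7/200·(0))/(1+7/200) = 9909/10000 ≈ 0.990900
step 2 [1y] zero: DF = P = 9783/10000 ≈ 0.978300

1 1/2 9909/10000
2 1 9783/10000
DF(0.5y) = 9909/10000 ≈ 0.990900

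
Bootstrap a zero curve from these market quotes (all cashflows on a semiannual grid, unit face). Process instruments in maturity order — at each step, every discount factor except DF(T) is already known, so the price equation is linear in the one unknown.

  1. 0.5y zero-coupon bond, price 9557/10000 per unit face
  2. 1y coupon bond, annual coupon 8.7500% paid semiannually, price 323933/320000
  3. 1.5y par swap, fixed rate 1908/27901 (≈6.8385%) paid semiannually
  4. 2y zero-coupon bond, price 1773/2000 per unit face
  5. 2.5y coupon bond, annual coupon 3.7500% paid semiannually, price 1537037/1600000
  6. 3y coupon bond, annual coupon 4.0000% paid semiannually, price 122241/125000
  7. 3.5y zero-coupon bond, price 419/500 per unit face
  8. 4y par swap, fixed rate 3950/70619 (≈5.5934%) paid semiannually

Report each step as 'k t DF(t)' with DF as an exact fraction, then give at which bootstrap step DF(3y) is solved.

step 1 [0.5y] zero: DF = P = 9557/10000 ≈ 0.955700
step 2 [1y] bond c/2=7/160: DF=(323933/320000 − 7/160·(0.955700))/(1+7/160) = 4649/5000 ≈ 0.929800
step 3 [1.5y] swap r/2=954/27901: DF=(1 − 954/27901·(0.955700+0.929800))/(1+954/27901) = 4523/5000 ≈ 0.904600
step 4 [2y] zero: DF = P = 1773/2000 ≈ 0.886500
step 5 [2.5y] bond c/2=3/160: DF=(1537037/1600000 − 3/160·(0.955700+0.929800+0.904600+0.886500))/(1+3/160) = 8753/10000 ≈ 0.875300
step 6 [3y] bond c/2=1/50: DF=(122241/125000 − 1/50·(0.955700+0.929800+0.904600+0.886500+0.875300))/(1+1/50) = 1739/2000 ≈ 0.869500
step 7 [3.5y] zero: DF = P = 419/500 ≈ 0.838000
step 8 [4y] swap r/2=1975/70619: DF=(1 − 1975/70619·(0.955700+0.929800+0.904600+0.886500+0.875300+0.869500+0.838000))/(1+1975/70619) = 321/400 ≈ 0.802500

1 1/2 9557/10000
2 1 4649/5000
3 3/2 4523/5000
4 2 1773/2000
5 5/2 8753/10000
6 3 1739/2000
7 7/2 419/500
8 4 321/400
DF(3y) is solved at step 6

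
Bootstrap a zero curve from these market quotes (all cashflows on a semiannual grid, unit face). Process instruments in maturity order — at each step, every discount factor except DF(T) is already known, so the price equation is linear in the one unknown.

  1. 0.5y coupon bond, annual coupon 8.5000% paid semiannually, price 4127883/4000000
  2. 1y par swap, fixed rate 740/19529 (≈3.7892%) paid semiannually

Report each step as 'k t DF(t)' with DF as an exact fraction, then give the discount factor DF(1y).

step 1 [0.5y] bond c/2=17/400: DF=(4127883/4000000 − 17/400·(0))/(1+17/400) = 9899/10000 ≈ 0.989900
step 2 [1y] swap r/2=370/19529: DF=(1 − 370/19529·(0.989900))/(1+370/19529) = 963/1000 ≈ 0.963000

1 1/2 9899/10000
2 1 963/1000
DF(1y) = 963/1000 ≈ 0.963000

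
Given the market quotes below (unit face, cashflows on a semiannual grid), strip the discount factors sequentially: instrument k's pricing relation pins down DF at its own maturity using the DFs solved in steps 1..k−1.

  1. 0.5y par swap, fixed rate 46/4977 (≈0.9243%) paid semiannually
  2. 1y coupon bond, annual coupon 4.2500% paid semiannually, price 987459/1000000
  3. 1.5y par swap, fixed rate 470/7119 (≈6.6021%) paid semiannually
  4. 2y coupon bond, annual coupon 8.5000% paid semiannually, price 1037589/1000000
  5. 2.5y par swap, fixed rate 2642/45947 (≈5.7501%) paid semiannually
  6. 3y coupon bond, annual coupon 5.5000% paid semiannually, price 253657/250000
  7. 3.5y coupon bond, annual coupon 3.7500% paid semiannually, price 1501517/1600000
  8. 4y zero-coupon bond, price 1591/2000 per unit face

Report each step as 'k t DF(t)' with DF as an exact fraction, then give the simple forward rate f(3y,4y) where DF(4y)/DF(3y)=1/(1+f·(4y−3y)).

1 1/2 4977/5000
2 1 4731/5000
3 3/2 453/500
4 2 1099/1250
5 5/2 8679/10000
6 3 1729/2000
7 7/2 8207/10000
8 4 1591/2000
f(3y,4y) = ((1729/2000)/(1591/2000) − 1)/(1) = 138/1591 ≈ 8.6738%

step 1 [0.5y] swap r/2=23/4977: DF=(1 − 23/4977·(0))/(1+23/4977) = 4977/5000 ≈ 0.995400
step 2 [1y] bond c/2=17/800: DF=(987459/1000000 − 17/800·(0.995400))/(1+17/800) = 4731/5000 ≈ 0.946200
step 3 [1.5y] swap r/2=235/7119: DF=(1 − 235/7119·(0.995400+0.946200))/(1+235/7119) = 453/500 ≈ 0.906000
step 4 [2y] bond c/2=17/400: DF=(1037589/1000000 − 17/400·(0.995400+0.946200+0.906000))/(1+17/400) = 1099/1250 ≈ 0.879200
step 5 [2.5y] swap r/2=1321/45947: DF=(1 − 1321/45947·(0.995400+0.946200+0.906000+0.879200))/(1+1321/45947) = 8679/10000 ≈ 0.867900
step 6 [3y] bond c/2=11/400: DF=(253657/250000 − 11/400·(0.995400+0.946200+0.906000+0.879200+0.867900))/(1+11/400) = 1729/2000 ≈ 0.864500
step 7 [3.5y] bond c/2=3/160: DF=(1501517/1600000 − 3/160·(0.995400+0.946200+0.906000+0.879200+0.867900+0.864500))/(1+3/160) = 8207/10000 ≈ 0.820700
step 8 [4y] zero: DF = P = 1591/2000 ≈ 0.795500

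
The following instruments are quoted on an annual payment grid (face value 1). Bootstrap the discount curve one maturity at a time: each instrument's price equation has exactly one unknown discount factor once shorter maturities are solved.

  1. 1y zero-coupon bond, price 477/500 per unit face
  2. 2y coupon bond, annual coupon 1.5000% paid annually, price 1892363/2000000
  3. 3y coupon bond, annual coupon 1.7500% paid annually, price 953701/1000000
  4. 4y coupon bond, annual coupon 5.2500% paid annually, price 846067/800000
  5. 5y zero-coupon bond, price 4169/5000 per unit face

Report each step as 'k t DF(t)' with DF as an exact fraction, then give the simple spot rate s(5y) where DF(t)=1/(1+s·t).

1 1 477/500
2 2 9181/10000
3 3 9051/10000
4 4 8663/10000
5 5 4169/5000
s(5y) = (1/(4169/5000) − 1)/(5) = 831/20845 ≈ 3.9866%

step 1 [1y] zero: DF = P = 477/500 ≈ 0.954000
step 2 [2y] bond c/1=3/200: DF=(1892363/2000000 − 3/200·(0.954000))/(1+3/200) = 9181/10000 ≈ 0.918100
step 3 [3y] bond c/1=7/400: DF=(953701/1000000 − 7/400·(0.954000+0.918100))/(1+7/400) = 9051/10000 ≈ 0.905100
step 4 [4y] bond c/1=21/400: DF=(846067/800000 − 21/400·(0.954000+0.918100+0.905100))/(1+21/400) = 8663/10000 ≈ 0.866300
step 5 [5y] zero: DF = P = 4169/5000 ≈ 0.833800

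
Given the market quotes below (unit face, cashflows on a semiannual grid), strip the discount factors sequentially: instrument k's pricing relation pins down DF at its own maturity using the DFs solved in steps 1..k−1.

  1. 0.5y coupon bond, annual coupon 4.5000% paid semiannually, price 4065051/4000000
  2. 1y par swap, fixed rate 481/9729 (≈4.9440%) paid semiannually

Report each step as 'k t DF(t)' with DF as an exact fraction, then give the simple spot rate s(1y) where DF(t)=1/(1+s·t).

step 1 [0.5y] bond c/2=9/400: DF=(4065051/4000000 − 9/400·(0))/(1+9/400) = 9939/10000 ≈ 0.993900
step 2 [1y] swap r/2=481/19458: DF=(1 − 481/19458·(0.993900))/(1+481/19458) = 9519/10000 ≈ 0.951900

1 1/2 9939/10000
2 1 9519/10000
s(1y) = (1/(9519/10000) − 1)/(1) = 481/9519 ≈ 5.0531%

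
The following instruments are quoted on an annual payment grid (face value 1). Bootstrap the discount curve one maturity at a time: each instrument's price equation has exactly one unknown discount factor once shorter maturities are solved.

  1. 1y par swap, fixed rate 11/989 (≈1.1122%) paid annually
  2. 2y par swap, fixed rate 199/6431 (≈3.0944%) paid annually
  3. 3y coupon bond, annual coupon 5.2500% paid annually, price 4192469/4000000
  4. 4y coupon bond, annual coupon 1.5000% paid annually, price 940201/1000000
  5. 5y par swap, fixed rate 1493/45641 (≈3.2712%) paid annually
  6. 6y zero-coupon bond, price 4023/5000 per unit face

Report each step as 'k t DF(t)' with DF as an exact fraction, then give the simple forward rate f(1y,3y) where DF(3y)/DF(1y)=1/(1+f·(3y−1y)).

step 1 [1y] swap r/1=11/989: DF=(1 − 11/989·(0))/(1+11/989) = 989/1000 ≈ 0.989000
step 2 [2y] swap r/1=199/6431: DF=(1 − 199/6431·(0.989000))/(1+199/6431) = 9403/10000 ≈ 0.940300
step 3 [3y] bond c/1=21/400: DF=(4192469/4000000 − 21/400·(0.989000+0.940300))/(1+21/400) = 2249/2500 ≈ 0.899600
step 4 [4y] bond c/1=3/200: DF=(940201/1000000 − 3/200·(0.989000+0.940300+0.899600))/(1+3/200) = 1769/2000 ≈ 0.884500
step 5 [5y] swap r/1=1493/45641: DF=(1 − 1493/45641·(0.989000+0.940300+0.899600+0.884500))/(1+1493/45641) = 8507/10000 ≈ 0.850700
step 6 [6y] zero: DF = P = 4023/5000 ≈ 0.804600

1 1 989/1000
2 2 9403/10000
3 3 2249/2500
4 4 1769/2000
5 5 8507/10000
6 6 4023/5000
f(1y,3y) = ((989/1000)/(2249/2500) − 1)/(2) = 447/8996 ≈ 4.9689%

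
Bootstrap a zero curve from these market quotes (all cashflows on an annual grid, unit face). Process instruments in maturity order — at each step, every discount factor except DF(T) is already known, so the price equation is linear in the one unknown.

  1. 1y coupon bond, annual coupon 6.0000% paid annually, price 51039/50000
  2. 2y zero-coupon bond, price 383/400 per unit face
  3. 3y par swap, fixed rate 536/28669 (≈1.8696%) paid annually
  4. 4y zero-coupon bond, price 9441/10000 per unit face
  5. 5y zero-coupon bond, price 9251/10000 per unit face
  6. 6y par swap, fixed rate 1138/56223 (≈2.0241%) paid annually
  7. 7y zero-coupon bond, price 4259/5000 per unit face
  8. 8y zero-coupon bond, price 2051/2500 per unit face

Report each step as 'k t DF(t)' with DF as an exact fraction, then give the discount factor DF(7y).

step 1 [1y] bond c/1=3/50: DF=(51039/50000 − 3/50·(0))/(1+3/50) = 963/1000 ≈ 0.963000
step 2 [2y] zero: DF = P = 383/400 ≈ 0.957500
step 3 [3y] swap r/1=536/28669: DF=(1 − 536/28669·(0.963000+0.957500))/(1+536/28669) = 1183/1250 ≈ 0.946400
step 4 [4y] zero: DF = P = 9441/10000 ≈ 0.944100
step 5 [5y] zero: DF = P = 9251/10000 ≈ 0.925100
step 6 [6y] swap r/1=1138/56223: DF=(1 − 1138/56223·(0.963000+0.957500+0.946400+0.944100+0.925100))/(1+1138/56223) = 4431/5000 ≈ 0.886200
step 7 [7y] zero: DF = P = 4259/5000 ≈ 0.851800
step 8 [8y] zero: DF = P = 2051/2500 ≈ 0.820400

1 1 963/1000
2 2 383/400
3 3 1183/1250
4 4 9441/10000
5 5 9251/10000
6 6 4431/5000
7 7 4259/5000
8 8 2051/2500
DF(7y) = 4259/5000 ≈ 0.851800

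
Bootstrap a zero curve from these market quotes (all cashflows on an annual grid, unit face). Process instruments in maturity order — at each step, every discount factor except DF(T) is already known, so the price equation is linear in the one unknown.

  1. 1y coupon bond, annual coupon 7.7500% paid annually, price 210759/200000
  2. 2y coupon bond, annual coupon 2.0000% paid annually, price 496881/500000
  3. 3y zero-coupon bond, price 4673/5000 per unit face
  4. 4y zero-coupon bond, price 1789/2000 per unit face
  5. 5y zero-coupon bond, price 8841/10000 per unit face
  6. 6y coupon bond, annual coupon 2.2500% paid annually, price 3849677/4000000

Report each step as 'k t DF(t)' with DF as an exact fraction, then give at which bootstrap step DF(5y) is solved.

1 1 489/500
2 2 9551/10000
3 3 4673/5000
4 4 1789/2000
5 5 8841/10000
6 6 839/1000
DF(5y) is solved at step 5

step 1 [1y] bond c/1=31/400: DF=(210759/200000 − 31/400·(0))/(1+31/400) = 489/500 ≈ 0.978000
step 2 [2y] bond c/1=1/50: DF=(496881/500000 − 1/50·(0.978000))/(1+1/50) = 9551/10000 ≈ 0.955100
step 3 [3y] zero: DF = P = 4673/5000 ≈ 0.934600
step 4 [4y] zero: DF = P = 1789/2000 ≈ 0.894500
step 5 [5y] zero: DF = P = 8841/10000 ≈ 0.884100
step 6 [6y] bond c/1=9/400: DF=(3849677/4000000 − 9/400·(0.978000+0.955100+0.934600+0.894500+0.884100))/(1+9/400) = 839/1000 ≈ 0.839000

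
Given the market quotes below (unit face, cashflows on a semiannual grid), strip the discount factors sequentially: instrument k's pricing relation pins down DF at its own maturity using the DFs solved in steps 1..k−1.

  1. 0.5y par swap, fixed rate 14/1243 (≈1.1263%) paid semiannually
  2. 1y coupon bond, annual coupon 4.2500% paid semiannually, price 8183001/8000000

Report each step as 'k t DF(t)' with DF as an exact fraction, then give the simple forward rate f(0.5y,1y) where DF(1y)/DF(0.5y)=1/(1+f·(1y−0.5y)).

step 1 [0.5y] swap r/2=7/1243: DF=(1 − 7/1243·(0))/(1+7/1243) = 1243/1250 ≈ 0.994400
step 2 [1y] bond c/2=17/800: DF=(8183001/8000000 − 17/800·(0.994400))/(1+17/800) = 9809/10000 ≈ 0.980900

1 1/2 1243/1250
2 1 9809/10000
f(0.5y,1y) = ((1243/1250)/(9809/10000) − 1)/(1/2) = 270/9809 ≈ 2.7526%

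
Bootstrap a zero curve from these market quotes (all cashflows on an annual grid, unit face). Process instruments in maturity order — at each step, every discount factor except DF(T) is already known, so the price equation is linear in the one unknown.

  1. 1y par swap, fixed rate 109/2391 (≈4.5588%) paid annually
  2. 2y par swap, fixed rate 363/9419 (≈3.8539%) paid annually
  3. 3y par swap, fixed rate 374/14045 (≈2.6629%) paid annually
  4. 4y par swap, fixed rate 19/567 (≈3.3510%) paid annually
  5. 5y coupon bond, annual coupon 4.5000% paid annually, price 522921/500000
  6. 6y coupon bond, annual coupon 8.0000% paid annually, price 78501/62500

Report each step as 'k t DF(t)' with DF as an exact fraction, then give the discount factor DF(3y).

1 1 2391/2500
2 2 4637/5000
3 3 2313/2500
4 4 1753/2000
5 5 8421/10000
6 6 2069/2500
DF(3y) = 2313/2500 ≈ 0.925200

step 1 [1y] swap r/1=109/2391: DF=(1 − 109/2391·(0))/(1+109/2391) = 2391/2500 ≈ 0.956400
step 2 [2y] swap r/1=363/9419: DF=(1 − 363/9419·(0.956400))/(1+363/9419) = 4637/5000 ≈ 0.927400
step 3 [3y] swap r/1=374/14045: DF=(1 − 374/14045·(0.956400+0.927400))/(1+374/14045) = 2313/2500 ≈ 0.925200
step 4 [4y] swap r/1=19/567: DF=(1 − 19/567·(0.956400+0.927400+0.925200))/(1+19/567) = 1753/2000 ≈ 0.876500
step 5 [5y] bond c/1=9/200: DF=(522921/500000 − 9/200·(0.956400+0.927400+0.925200+0.876500))/(1+9/200) = 8421/10000 ≈ 0.842100
step 6 [6y] bond c/1=2/25: DF=(78501/62500 − 2/25·(0.956400+0.927400+0.925200+0.876500+0.842100))/(1+2/25) = 2069/2500 ≈ 0.827600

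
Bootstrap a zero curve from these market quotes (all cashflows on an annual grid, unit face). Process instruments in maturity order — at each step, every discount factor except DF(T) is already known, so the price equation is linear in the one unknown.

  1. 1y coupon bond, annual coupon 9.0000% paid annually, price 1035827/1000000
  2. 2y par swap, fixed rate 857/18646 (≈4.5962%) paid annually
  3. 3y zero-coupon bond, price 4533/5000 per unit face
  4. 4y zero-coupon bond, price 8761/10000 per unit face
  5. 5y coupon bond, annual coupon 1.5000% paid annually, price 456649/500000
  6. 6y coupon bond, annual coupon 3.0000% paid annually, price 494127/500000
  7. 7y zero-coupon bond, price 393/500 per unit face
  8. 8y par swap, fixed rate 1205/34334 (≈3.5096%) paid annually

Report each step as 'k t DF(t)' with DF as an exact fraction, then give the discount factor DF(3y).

1 1 9503/10000
2 2 9143/10000
3 3 4533/5000
4 4 8761/10000
5 5 8459/10000
6 6 4143/5000
7 7 393/500
8 8 759/1000
DF(3y) = 4533/5000 ≈ 0.906600

step 1 [1y] bond c/1=9/100: DF=(1035827/1000000 − 9/100·(0))/(1+9/100) = 9503/10000 ≈ 0.950300
step 2 [2y] swap r/1=857/18646: DF=(1 − 857/18646·(0.950300))/(1+857/18646) = 9143/10000 ≈ 0.914300
step 3 [3y] zero: DF = P = 4533/5000 ≈ 0.906600
step 4 [4y] zero: DF = P = 8761/10000 ≈ 0.876100
step 5 [5y] bond c/1=3/200: DF=(456649/500000 − 3/200·(0.950300+0.914300+0.906600+0.876100))/(1+3/200) = 8459/10000 ≈ 0.845900
step 6 [6y] bond c/1=3/100: DF=(494127/500000 − 3/100·(0.950300+0.914300+0.906600+0.876100+0.845900))/(1+3/100) = 4143/5000 ≈ 0.828600
step 7 [7y] zero: DF = P = 393/500 ≈ 0.786000
step 8 [8y] swap r/1=1205/34334: DF=(1 − 1205/34334·(0.950300+0.914300+0.906600+0.876100+0.845900+0.828600+0.786000))/(1+1205/34334) = 759/1000 ≈ 0.759000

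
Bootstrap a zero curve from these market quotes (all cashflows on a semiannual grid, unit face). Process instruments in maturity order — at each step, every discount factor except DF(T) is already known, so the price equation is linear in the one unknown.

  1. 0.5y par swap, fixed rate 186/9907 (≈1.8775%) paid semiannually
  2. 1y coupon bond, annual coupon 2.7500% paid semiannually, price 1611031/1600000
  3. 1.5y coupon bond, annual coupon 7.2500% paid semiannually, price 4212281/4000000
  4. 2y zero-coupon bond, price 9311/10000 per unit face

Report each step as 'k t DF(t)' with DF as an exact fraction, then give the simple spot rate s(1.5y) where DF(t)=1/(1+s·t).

1 1/2 9907/10000
2 1 4899/5000
3 3/2 9473/10000
4 2 9311/10000
s(1.5y) = (1/(9473/10000) − 1)/(3/2) = 1054/28419 ≈ 3.7088%

step 1 [0.5y] swap r/2=93/9907: DF=(1 − 93/9907·(0))/(1+93/9907) = 9907/10000 ≈ 0.990700
step 2 [1y] bond c/2=11/800: DF=(1611031/1600000 − 11/800·(0.990700))/(1+11/800) = 4899/5000 ≈ 0.979800
step 3 [1.5y] bond c/2=29/800: DF=(4212281/4000000 − 29/800·(0.990700+0.979800))/(1+29/800) = 9473/10000 ≈ 0.947300
step 4 [2y] zero: DF = P = 9311/10000 ≈ 0.931100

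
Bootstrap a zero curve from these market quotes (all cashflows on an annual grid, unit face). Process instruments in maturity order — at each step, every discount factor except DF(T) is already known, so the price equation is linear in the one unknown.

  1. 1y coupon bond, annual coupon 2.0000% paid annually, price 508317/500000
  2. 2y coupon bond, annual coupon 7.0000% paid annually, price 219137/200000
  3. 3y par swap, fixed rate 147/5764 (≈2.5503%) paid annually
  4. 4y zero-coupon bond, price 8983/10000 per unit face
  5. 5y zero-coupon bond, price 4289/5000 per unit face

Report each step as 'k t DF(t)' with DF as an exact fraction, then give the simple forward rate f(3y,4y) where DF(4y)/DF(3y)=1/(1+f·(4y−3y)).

1 1 9967/10000
2 2 2397/2500
3 3 1853/2000
4 4 8983/10000
5 5 4289/5000
f(3y,4y) = ((1853/2000)/(8983/10000) − 1)/(1) = 282/8983 ≈ 3.1393%

step 1 [1y] bond c/1=1/50: DF=(508317/500000 − 1/50·(0))/(1+1/50) = 9967/10000 ≈ 0.996700
step 2 [2y] bond c/1=7/100: DF=(219137/200000 − 7/100·(0.996700))/(1+7/100) = 2397/2500 ≈ 0.958800
step 3 [3y] swap r/1=147/5764: DF=(1 − 147/5764·(0.996700+0.958800))/(1+147/5764) = 1853/2000 ≈ 0.926500
step 4 [4y] zero: DF = P = 8983/10000 ≈ 0.898300
step 5 [5y] zero: DF = P = 4289/5000 ≈ 0.857800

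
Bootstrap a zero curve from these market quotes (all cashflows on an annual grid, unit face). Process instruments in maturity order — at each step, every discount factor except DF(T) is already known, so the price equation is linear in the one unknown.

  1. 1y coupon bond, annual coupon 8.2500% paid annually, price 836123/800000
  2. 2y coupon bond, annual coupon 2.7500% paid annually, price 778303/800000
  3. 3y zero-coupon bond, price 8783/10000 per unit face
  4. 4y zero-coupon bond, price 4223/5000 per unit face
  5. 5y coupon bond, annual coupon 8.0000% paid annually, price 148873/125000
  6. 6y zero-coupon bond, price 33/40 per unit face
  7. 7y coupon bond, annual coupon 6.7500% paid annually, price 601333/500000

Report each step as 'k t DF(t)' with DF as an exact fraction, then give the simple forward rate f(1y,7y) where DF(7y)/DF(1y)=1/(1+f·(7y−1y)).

1 1 1931/2000
2 2 921/1000
3 3 8783/10000
4 4 4223/5000
5 5 4177/5000
6 6 33/40
7 7 3967/5000
f(1y,7y) = ((1931/2000)/(3967/5000) − 1)/(6) = 1721/47604 ≈ 3.6152%

step 1 [1y] bond c/1=33/400: DF=(836123/800000 − 33/400·(0))/(1+33/400) = 1931/2000 ≈ 0.965500
step 2 [2y] bond c/1=11/400: DF=(778303/800000 − 11/400·(0.965500))/(1+11/400) = 921/1000 ≈ 0.921000
step 3 [3y] zero: DF = P = 8783/10000 ≈ 0.878300
step 4 [4y] zero: DF = P = 4223/5000 ≈ 0.844600
step 5 [5y] bond c/1=2/25: DF=(148873/125000 − 2/25·(0.965500+0.921000+0.878300+0.844600))/(1+2/25) = 4177/5000 ≈ 0.835400
step 6 [6y] zero: DF = P = 33/40 ≈ 0.825000
step 7 [7y] bond c/1=27/400: DF=(601333/500000 − 27/400·(0.965500+0.921000+0.878300+0.844600+0.835400+0.825000))/(1+27/400) = 3967/5000 ≈ 0.793400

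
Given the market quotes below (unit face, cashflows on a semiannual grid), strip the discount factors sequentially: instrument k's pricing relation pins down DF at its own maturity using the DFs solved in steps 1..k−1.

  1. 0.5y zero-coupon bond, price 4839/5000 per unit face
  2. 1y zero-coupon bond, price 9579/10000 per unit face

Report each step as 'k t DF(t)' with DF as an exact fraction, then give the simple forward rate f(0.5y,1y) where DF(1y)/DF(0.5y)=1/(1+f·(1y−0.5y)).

step 1 [0.5y] zero: DF = P = 4839/5000 ≈ 0.967800
step 2 [1y] zero: DF = P = 9579/10000 ≈ 0.957900

1 1/2 4839/5000
2 1 9579/10000
f(0.5y,1y) = ((4839/5000)/(9579/10000) − 1)/(1/2) = 66/3193 ≈ 2.0670%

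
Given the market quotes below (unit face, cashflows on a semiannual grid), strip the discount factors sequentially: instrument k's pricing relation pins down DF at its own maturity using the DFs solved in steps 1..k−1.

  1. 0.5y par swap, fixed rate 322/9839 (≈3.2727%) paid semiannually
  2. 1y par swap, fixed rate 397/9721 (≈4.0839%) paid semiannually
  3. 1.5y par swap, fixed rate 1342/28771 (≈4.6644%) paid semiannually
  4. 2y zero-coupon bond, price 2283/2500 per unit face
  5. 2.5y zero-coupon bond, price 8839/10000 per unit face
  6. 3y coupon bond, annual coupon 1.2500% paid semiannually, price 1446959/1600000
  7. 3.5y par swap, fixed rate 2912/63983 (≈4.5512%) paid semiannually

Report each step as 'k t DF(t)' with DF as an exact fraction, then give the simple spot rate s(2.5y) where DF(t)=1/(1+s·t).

step 1 [0.5y] swap r/2=161/9839: DF=(1 − 161/9839·(0))/(1+161/9839) = 9839/10000 ≈ 0.983900
step 2 [1y] swap r/2=397/19442: DF=(1 − 397/19442·(0.983900))/(1+397/19442) = 9603/10000 ≈ 0.960300
step 3 [1.5y] swap r/2=671/28771: DF=(1 − 671/28771·(0.983900+0.960300))/(1+671/28771) = 9329/10000 ≈ 0.932900
step 4 [2y] zero: DF = P = 2283/2500 ≈ 0.913200
step 5 [2.5y] zero: DF = P = 8839/10000 ≈ 0.883900
step 6 [3y] bond c/2=1/160: DF=(1446959/1600000 − 1/160·(0.983900+0.960300+0.932900+0.913200+0.883900))/(1+1/160) = 8697/10000 ≈ 0.869700
step 7 [3.5y] swap r/2=1456/63983: DF=(1 − 1456/63983·(0.983900+0.960300+0.932900+0.913200+0.883900+0.869700))/(1+1456/63983) = 534/625 ≈ 0.854400

1 1/2 9839/10000
2 1 9603/10000
3 3/2 9329/10000
4 2 2283/2500
5 5/2 8839/10000
6 3 8697/10000
7 7/2 534/625
s(2.5y) = (1/(8839/10000) − 1)/(5/2) = 2322/44195 ≈ 5.2540%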